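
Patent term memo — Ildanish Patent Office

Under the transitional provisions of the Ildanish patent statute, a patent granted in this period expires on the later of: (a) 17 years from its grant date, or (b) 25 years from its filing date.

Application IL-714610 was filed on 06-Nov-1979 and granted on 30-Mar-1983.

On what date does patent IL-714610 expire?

November 6, 2004

(a) grant + 17 years → 30 March 2000.
(b) filing + 25 years → 6 November 2004.
Later of the two: 6 November 2004.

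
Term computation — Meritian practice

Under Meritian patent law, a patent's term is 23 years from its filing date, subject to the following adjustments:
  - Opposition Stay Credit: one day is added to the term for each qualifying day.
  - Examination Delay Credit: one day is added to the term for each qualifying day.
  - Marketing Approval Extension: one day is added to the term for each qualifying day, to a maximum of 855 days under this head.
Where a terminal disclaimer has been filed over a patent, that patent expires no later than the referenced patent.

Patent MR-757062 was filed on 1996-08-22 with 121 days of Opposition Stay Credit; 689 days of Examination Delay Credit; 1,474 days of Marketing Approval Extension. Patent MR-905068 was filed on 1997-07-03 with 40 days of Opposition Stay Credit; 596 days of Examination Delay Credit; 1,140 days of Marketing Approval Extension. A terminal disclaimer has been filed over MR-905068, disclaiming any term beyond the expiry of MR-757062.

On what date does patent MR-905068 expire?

March 13, 2024

Natural term of MR-905068:
  Base: filing + 23 years → 3 July 2020.
  Opposition Stay Credit: +40 days → 12 August 2020.
  Examination Delay Credit: +596 days → 31 March 2022.
  Marketing Approval Extension: 1140 days claimed exceeds the 855-day cap, so +855 days → 2 August 2024.
Expiry of referenced patent MR-757062:
  Base: filing + 23 years → 22 August 2019.
  Opposition Stay Credit: +121 days → 21 December 2019.
  Examination Delay Credit: +689 days → 9 November 2021.
  Marketing Approval Extension: 1474 days claimed exceeds the 855-day cap, so +855 days → 13 March 2024.
Terminal disclaimer: MR-905068 expires on the earlier of 2 August 2024 and 13 March 2024.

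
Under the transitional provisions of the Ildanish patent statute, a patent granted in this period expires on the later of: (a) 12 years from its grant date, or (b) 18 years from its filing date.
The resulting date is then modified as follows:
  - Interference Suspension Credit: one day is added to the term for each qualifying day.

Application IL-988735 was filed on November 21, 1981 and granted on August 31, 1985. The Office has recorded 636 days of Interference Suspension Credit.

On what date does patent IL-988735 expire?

(a) grant + 12 years → 31 August 1997.
(b) filing + 18 years → 21 November 1999.
Later of the two: 21 November 1999.
Interference Suspension Credit: +636 days → 18 August 2001.

August 18, 2001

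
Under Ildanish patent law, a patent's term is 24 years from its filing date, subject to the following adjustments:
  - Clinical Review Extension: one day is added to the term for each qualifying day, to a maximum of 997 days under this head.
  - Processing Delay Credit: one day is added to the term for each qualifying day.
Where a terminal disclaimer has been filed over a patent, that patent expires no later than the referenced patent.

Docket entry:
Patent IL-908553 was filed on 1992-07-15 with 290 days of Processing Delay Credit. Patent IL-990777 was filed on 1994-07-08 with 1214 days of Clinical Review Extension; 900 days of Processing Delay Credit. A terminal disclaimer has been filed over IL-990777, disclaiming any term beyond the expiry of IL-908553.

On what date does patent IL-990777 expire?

Natural term of IL-990777:
  Base: filing + 24 years → 8 July 2018.
  Clinical Review Extension: 1214 days claimed exceeds the 997-day cap, so +997 days → 31 March 2021.
  Processing Delay Credit: +900 days → 17 September 2023.
Expiry of referenced patent IL-908553:
  Base: filing + 24 years → 15 July 2016.
  Processing Delay Credit: +290 days → 1 May 2017.
Terminal disclaimer: IL-990777 expires on the earlier of 17 September 2023 and 1 May 2017.

May 1, 2017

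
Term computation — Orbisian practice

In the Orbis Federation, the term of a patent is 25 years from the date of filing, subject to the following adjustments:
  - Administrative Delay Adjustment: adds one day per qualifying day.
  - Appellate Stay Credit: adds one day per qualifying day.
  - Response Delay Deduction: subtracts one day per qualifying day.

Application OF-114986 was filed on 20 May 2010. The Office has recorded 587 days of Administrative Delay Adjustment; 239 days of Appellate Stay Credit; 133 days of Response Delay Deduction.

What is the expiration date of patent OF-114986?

Base term: filing date + 25 years → 20 May 2035.
Administrative Delay Adjustment: +587 days → 27 December 2036.
Appellate Stay Credit: +239 days → 23 August 2037.
Response Delay Deduction: −133 days → 12 April 2037.

April 12, 2037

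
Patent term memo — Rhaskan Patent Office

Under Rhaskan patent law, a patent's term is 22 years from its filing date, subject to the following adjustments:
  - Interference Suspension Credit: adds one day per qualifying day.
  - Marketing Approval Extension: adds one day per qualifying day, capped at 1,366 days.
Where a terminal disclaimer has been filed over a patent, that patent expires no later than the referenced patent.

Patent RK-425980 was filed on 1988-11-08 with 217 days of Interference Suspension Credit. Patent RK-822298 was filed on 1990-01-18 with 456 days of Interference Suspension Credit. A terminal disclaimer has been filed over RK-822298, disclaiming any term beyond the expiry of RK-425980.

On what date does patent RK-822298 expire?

Natural term of RK-822298:
  Base: filing + 22 years → 18 January 2012.
  Interference Suspension Credit: +456 days → 18 April 2013.
Expiry of referenced patent RK-425980:
  Base: filing + 22 years → 8 November 2010.
  Interference Suspension Credit: +217 days → 13 June 2011.
Terminal disclaimer: RK-822298 expires on the earlier of 18 April 2013 and 13 June 2011.

2011-06-13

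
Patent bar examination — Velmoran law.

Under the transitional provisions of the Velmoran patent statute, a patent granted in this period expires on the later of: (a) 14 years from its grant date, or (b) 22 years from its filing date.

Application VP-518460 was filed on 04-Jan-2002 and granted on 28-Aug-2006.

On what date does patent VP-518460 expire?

(a) grant + 14 years → 28 August 2020.
(b) filing + 22 years → 4 January 2024.
Later of the two: 4 January 2024.

2024-01-04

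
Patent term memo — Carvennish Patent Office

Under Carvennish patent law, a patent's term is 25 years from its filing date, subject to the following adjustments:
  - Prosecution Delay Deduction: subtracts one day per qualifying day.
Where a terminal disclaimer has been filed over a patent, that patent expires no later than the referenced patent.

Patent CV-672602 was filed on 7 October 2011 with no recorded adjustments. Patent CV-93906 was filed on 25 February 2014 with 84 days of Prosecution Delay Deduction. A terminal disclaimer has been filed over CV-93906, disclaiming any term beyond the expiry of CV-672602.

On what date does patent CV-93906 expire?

Natural term of CV-93906:
  Base: filing + 25 years → 25 February 2039.
  Prosecution Delay Deduction: −84 days → 3 December 2038.
Expiry of referenced patent CV-672602:
  Base: filing + 25 years → 7 October 2036.
Terminal disclaimer: CV-93906 expires on the earlier of 3 December 2038 and 7 October 2036.

October 7, 2036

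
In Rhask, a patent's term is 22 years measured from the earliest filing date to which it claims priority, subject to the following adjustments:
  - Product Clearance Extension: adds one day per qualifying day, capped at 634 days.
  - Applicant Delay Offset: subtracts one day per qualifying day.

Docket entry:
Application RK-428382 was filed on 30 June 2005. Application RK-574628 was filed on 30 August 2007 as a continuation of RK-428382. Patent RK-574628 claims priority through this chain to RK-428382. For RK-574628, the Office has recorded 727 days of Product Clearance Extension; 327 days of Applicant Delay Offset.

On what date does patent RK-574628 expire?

2028-05-02

Earliest priority filing: 30 June 2005.
Base term: 30 June 2005 + 22 years → 30 June 2027.
Product Clearance Extension: 727 days claimed exceeds the 634-day cap, so +634 days → 25 March 2029.
Applicant Delay Offset: −327 days → 2 May 2028.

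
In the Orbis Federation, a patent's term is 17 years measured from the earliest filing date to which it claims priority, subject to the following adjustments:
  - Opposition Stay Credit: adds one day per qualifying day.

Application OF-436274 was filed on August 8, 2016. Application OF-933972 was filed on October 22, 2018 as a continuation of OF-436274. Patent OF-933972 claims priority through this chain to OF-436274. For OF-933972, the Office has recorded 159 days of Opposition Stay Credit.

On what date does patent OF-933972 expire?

Earliest priority filing: 8 August 2016.
Base term: 8 August 2016 + 17 years → 8 August 2033.
Opposition Stay Credit: +159 days → 14 January 2034.

January 14, 2034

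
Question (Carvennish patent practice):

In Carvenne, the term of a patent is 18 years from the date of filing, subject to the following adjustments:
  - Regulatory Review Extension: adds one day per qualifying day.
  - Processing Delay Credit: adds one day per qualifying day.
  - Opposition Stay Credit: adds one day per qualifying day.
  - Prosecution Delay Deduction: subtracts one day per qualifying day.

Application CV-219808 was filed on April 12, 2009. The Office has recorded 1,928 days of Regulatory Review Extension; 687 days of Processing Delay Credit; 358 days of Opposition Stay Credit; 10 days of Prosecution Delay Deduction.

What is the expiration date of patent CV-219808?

Base term: filing date + 18 years → 12 April 2027.
Regulatory Review Extension: +1928 days → 22 July 2032.
Processing Delay Credit: +687 days → 9 June 2034.
Opposition Stay Credit: +358 days → 2 June 2035.
Prosecution Delay Deduction: −10 days → 23 May 2035.

May 23, 2035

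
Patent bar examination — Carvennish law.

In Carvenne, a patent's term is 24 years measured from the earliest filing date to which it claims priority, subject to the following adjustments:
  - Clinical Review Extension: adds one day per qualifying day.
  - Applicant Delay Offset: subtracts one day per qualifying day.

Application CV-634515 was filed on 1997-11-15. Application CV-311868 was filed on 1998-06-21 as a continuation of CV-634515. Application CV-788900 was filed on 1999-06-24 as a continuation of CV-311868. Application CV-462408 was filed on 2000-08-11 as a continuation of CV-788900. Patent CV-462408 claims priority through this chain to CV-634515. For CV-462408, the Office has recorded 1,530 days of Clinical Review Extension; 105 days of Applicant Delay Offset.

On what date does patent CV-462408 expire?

Earliest priority filing: 15 November 1997.
Base term: 15 November 1997 + 24 years → 15 November 2021.
Clinical Review Extension: +1530 days → 23 January 2026.
Applicant Delay Offset: −105 days → 10 October 2025.

October 10, 2025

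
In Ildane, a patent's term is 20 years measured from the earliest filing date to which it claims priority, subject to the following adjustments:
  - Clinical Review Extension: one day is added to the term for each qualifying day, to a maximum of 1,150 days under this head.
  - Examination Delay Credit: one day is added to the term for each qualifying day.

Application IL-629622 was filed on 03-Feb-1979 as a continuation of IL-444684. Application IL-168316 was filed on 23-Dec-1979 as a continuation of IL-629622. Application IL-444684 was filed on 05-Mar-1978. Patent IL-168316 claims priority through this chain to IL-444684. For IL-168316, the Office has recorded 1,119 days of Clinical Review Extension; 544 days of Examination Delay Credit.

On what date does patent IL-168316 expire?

Earliest priority filing: 5 March 1978.
Base term: 5 March 1978 + 20 years → 5 March 1998.
Clinical Review Extension: 1119 days (within the 1150-day cap) → +1119 days → 28 March 2001.
Examination Delay Credit: +544 days → 23 September 2002.

September 23, 2002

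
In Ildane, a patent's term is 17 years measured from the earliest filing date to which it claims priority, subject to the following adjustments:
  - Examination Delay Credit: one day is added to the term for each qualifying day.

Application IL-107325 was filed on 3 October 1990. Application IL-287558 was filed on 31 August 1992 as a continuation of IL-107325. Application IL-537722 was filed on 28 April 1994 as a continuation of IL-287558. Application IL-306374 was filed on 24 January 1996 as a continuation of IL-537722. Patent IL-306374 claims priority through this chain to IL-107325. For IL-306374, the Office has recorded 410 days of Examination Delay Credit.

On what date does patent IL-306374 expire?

November 16, 2008

Earliest priority filing: 3 October 1990.
Base term: 3 October 1990 + 17 years → 3 October 2007.
Examination Delay Credit: +410 days → 16 November 2008.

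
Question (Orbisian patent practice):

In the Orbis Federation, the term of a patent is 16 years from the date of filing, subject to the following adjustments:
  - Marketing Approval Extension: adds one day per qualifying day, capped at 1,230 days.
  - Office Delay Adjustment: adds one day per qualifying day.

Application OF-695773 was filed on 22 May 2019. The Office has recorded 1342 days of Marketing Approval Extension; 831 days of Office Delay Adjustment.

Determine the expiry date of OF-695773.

Base term: filing date + 16 years → 22 May 2035.
Marketing Approval Extension: 1342 days claimed exceeds the 1230-day cap, so +1230 days → 3 October 2038.
Office Delay Adjustment: +831 days → 11 January 2041.

January 11, 2041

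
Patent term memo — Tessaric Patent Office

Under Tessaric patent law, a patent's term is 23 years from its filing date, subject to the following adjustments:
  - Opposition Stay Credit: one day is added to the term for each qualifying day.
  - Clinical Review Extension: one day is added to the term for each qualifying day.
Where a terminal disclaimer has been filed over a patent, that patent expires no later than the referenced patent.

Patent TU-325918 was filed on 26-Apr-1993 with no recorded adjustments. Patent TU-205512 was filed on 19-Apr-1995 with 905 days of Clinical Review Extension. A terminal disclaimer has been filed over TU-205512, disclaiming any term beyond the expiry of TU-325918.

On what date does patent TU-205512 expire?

2016-04-26

Natural term of TU-205512:
  Base: filing + 23 years → 19 April 2018.
  Clinical Review Extension: +905 days → 10 October 2020.
Expiry of referenced patent TU-325918:
  Base: filing + 23 years → 26 April 2016.
Terminal disclaimer: TU-205512 expires on the earlier of 10 October 2020 and 26 April 2016.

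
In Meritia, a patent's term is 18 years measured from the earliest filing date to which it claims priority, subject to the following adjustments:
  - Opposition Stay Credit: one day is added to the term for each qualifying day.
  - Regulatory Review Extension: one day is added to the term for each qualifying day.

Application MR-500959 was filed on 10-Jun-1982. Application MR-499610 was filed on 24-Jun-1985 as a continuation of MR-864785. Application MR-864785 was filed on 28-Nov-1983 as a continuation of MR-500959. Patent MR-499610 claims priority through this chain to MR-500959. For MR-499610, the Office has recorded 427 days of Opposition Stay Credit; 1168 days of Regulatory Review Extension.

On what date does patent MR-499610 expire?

Earliest priority filing: 10 June 1982.
Base term: 10 June 1982 + 18 years → 10 June 2000.
Opposition Stay Credit: +427 days → 11 August 2001.
Regulatory Review Extension: +1168 days → 22 October 2004.

October 22, 2004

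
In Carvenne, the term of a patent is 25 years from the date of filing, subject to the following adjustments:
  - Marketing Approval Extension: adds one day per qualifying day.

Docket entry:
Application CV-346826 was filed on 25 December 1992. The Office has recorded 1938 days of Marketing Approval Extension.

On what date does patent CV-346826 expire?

Base term: filing date + 25 years → 25 December 2017.
Marketing Approval Extension: +1938 days → 16 April 2023.

2023-04-16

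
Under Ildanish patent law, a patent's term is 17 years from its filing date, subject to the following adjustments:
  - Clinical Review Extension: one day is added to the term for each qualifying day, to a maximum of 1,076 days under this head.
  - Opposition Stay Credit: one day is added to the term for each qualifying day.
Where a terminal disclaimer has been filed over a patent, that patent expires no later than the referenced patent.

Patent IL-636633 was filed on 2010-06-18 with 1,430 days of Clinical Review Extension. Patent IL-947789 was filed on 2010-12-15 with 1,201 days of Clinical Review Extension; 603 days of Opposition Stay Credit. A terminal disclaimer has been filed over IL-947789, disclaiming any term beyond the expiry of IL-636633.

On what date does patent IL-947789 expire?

Natural term of IL-947789:
  Base: filing + 17 years → 15 December 2027.
  Clinical Review Extension: 1201 days claimed exceeds the 1076-day cap, so +1076 days → 25 November 2030.
  Opposition Stay Credit: +603 days → 20 July 2032.
Expiry of referenced patent IL-636633:
  Base: filing + 17 years → 18 June 2027.
  Clinical Review Extension: 1430 days claimed exceeds the 1076-day cap, so +1076 days → 29 May 2030.
Terminal disclaimer: IL-947789 expires on the earlier of 20 July 2032 and 29 May 2030.

May 29, 2030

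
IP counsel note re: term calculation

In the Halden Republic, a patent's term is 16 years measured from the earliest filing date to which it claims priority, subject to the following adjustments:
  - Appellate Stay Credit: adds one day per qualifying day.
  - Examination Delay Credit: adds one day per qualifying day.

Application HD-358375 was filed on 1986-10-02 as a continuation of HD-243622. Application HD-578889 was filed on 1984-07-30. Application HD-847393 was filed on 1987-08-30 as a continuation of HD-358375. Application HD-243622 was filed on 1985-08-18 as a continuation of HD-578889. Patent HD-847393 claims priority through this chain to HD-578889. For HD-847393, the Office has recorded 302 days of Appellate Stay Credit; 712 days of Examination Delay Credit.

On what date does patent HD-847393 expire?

Earliest priority filing: 30 July 1984.
Base term: 30 July 1984 + 16 years → 30 July 2000.
Appellate Stay Credit: +302 days → 28 May 2001.
Examination Delay Credit: +712 days → 10 May 2003.

May 10, 2003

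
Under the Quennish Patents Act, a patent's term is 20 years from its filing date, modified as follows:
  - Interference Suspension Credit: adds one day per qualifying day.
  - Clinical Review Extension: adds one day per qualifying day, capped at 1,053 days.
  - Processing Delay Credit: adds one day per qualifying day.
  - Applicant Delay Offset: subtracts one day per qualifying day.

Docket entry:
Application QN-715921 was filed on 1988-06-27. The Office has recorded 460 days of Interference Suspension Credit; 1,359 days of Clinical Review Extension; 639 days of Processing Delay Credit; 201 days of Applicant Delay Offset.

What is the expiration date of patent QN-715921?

October 30, 2013

Base term: filing date + 20 years → 27 June 2008.
Interference Suspension Credit: +460 days → 30 September 2009.
Clinical Review Extension: 1359 days claimed exceeds the 1053-day cap, so +1053 days → 18 August 2012.
Processing Delay Credit: +639 days → 19 May 2014.
Applicant Delay Offset: −201 days → 30 October 2013.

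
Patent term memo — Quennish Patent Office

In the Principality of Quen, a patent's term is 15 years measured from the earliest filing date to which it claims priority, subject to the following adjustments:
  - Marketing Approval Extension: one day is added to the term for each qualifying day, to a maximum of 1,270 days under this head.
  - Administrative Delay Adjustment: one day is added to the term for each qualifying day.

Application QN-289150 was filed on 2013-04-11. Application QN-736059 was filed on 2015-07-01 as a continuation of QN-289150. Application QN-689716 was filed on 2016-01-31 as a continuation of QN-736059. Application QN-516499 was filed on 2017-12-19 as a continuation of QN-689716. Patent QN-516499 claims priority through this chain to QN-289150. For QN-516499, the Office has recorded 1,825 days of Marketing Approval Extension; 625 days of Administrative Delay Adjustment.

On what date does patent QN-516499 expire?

2033-06-19

Earliest priority filing: 11 April 2013.
Base term: 11 April 2013 + 15 years → 11 April 2028.
Marketing Approval Extension: 1825 days claimed exceeds the 1270-day cap, so +1270 days → 3 October 2031.
Administrative Delay Adjustment: +625 days → 19 June 2033.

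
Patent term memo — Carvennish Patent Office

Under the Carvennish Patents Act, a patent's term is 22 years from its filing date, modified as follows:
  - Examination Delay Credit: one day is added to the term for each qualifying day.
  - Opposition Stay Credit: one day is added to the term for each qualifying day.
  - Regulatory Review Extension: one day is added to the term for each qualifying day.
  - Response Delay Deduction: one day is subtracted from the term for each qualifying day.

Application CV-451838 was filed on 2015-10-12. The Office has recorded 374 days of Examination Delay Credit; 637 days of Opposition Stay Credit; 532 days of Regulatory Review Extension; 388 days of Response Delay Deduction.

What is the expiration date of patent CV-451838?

2040-12-10

Base term: filing date + 22 years → 12 October 2037.
Examination Delay Credit: +374 days → 21 October 2038.
Opposition Stay Credit: +637 days → 19 July 2040.
Regulatory Review Extension: +532 days → 2 January 2042.
Response Delay Deduction: −388 days → 10 December 2040.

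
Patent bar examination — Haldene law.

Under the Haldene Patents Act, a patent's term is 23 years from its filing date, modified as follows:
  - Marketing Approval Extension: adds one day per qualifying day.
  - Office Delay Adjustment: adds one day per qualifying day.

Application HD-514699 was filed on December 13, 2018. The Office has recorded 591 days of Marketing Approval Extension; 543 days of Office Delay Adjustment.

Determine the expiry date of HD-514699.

January 20, 2045

Base term: filing date + 23 years → 13 December 2041.
Marketing Approval Extension: +591 days → 27 July 2043.
Office Delay Adjustment: +543 days → 20 January 2045.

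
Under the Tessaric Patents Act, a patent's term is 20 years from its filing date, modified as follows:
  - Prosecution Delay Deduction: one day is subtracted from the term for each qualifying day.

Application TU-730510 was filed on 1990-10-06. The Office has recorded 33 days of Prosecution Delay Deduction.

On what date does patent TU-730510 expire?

Base term: filing date + 20 years → 6 October 2010.
Prosecution Delay Deduction: −33 days → 3 September 2010.

2010-09-03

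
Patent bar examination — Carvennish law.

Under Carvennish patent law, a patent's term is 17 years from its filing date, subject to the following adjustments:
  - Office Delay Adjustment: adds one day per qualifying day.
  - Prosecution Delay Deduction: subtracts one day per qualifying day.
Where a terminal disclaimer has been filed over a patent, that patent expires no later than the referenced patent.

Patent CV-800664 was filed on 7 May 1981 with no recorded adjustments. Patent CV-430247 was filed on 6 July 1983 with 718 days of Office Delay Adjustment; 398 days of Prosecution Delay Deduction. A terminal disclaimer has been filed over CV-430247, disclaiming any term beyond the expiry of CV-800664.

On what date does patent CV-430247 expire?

May 7, 1998

Natural term of CV-430247:
  Base: filing + 17 years → 6 July 2000.
  Office Delay Adjustment: +718 days → 24 June 2002.
  Prosecution Delay Deduction: −398 days → 22 May 2001.
Expiry of referenced patent CV-800664:
  Base: filing + 17 years → 7 May 1998.
Terminal disclaimer: CV-430247 expires on the earlier of 22 May 2001 and 7 May 1998.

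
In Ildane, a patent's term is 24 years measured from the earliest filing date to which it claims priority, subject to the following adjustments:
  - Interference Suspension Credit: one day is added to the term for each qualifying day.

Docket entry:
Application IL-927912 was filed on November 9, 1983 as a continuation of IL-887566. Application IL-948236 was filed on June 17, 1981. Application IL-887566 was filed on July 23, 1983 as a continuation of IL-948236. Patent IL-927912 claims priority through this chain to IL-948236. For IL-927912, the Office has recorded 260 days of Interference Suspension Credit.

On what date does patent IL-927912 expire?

2006-03-04

Earliest priority filing: 17 June 1981.
Base term: 17 June 1981 + 24 years → 17 June 2005.
Interference Suspension Credit: +260 days → 4 March 2006.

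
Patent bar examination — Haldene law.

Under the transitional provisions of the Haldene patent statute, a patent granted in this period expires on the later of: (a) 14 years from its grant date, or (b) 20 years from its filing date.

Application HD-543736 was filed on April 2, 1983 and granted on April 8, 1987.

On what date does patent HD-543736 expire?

(a) grant + 14 years → 8 April 2001.
(b) filing + 20 years → 2 April 2003.
Later of the two: 2 April 2003.

2003-04-02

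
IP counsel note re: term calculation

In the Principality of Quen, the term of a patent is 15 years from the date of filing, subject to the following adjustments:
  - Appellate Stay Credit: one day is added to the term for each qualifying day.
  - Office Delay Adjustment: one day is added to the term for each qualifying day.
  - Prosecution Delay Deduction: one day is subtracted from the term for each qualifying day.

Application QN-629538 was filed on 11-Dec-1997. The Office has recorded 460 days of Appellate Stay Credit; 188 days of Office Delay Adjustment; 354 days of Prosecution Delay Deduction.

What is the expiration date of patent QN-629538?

Base term: filing date + 15 years → 11 December 2012.
Appellate Stay Credit: +460 days → 16 March 2014.
Office Delay Adjustment: +188 days → 20 September 2014.
Prosecution Delay Deduction: −354 days → 1 October 2013.

2013-10-01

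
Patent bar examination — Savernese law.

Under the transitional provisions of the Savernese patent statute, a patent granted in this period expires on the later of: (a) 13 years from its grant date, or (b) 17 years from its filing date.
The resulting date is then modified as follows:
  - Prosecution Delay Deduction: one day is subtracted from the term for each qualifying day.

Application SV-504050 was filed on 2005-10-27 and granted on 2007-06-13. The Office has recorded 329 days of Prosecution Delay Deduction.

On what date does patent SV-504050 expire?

2021-12-02

(a) grant + 13 years → 13 June 2020.
(b) filing + 17 years → 27 October 2022.
Later of the two: 27 October 2022.
Prosecution Delay Deduction: −329 days → 2 December 2021.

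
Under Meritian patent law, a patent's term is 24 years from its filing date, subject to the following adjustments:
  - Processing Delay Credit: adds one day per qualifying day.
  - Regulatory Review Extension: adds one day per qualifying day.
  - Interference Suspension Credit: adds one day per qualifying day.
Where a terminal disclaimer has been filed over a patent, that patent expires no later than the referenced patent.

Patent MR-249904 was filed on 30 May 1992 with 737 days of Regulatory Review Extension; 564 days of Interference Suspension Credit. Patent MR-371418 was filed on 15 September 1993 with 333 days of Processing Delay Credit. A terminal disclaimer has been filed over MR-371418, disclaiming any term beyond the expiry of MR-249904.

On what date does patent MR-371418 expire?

Natural term of MR-371418:
  Base: filing + 24 years → 15 September 2017.
  Processing Delay Credit: +333 days → 14 August 2018.
Expiry of referenced patent MR-249904:
  Base: filing + 24 years → 30 May 2016.
  Regulatory Review Extension: +737 days → 6 June 2018.
  Interference Suspension Credit: +564 days → 22 December 2019.
Terminal disclaimer: MR-371418 expires on the earlier of 14 August 2018 and 22 December 2019.

August 14, 2018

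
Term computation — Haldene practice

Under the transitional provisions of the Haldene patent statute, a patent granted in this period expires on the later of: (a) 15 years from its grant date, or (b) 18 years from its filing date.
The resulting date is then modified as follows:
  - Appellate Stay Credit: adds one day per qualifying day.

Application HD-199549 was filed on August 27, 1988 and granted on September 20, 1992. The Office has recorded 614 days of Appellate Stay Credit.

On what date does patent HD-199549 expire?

(a) grant + 15 years → 20 September 2007.
(b) filing + 18 years → 27 August 2006.
Later of the two: 20 September 2007.
Appellate Stay Credit: +614 days → 26 May 2009.

May 26, 2009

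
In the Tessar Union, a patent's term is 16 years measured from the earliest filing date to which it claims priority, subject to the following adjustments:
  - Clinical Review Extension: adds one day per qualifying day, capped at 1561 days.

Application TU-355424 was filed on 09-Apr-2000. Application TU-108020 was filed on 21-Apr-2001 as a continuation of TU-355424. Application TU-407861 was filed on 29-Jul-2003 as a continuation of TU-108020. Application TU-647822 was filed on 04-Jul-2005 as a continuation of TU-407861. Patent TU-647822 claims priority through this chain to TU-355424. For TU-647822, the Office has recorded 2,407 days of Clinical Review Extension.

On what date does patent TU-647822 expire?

Earliest priority filing: 9 April 2000.
Base term: 9 April 2000 + 16 years → 9 April 2016.
Clinical Review Extension: 2407 days claimed exceeds the 1561-day cap, so +1561 days → 18 July 2020.

July 18, 2020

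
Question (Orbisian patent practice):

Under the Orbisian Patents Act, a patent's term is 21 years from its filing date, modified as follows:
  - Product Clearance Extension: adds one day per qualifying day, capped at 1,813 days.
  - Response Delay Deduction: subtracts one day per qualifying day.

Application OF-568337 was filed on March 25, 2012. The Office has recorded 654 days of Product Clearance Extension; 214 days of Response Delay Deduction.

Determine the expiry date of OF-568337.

Base term: filing date + 21 years → 25 March 2033.
Product Clearance Extension: 654 days (within the 1813-day cap) → +654 days → 8 January 2035.
Response Delay Deduction: −214 days → 8 June 2034.

2034-06-08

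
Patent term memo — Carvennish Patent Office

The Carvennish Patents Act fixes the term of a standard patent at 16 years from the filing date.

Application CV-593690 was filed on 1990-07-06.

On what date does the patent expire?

July 6, 2006

Filing date + 16 years → 6 July 2006.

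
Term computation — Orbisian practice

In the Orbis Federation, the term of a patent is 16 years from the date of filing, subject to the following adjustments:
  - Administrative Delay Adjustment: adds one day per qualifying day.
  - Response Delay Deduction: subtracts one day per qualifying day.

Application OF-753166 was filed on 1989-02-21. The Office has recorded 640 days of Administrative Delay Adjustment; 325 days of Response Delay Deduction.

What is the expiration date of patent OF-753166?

2006-01-02

Base term: filing date + 16 years → 21 February 2005.
Administrative Delay Adjustment: +640 days → 23 November 2006.
Response Delay Deduction: −325 days → 2 January 2006.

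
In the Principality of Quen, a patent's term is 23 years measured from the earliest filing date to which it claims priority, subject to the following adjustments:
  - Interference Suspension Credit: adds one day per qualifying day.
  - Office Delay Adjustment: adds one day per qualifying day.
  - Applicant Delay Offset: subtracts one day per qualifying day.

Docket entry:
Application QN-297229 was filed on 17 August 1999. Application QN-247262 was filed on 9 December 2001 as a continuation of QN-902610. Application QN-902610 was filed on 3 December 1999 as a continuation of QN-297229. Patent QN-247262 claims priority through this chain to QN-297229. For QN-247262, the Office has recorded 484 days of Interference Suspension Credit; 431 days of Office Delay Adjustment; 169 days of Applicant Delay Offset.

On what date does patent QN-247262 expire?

September 1, 2024

Earliest priority filing: 17 August 1999.
Base term: 17 August 1999 + 23 years → 17 August 2022.
Interference Suspension Credit: +484 days → 14 December 2023.
Office Delay Adjustment: +431 days → 17 February 2025.
Applicant Delay Offset: −169 days → 1 September 2024.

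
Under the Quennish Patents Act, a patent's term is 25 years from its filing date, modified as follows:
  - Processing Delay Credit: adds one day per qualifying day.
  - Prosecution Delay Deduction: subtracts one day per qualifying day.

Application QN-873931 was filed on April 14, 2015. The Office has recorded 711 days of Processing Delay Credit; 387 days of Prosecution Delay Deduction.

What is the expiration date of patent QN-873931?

Base term: filing date + 25 years → 14 April 2040.
Processing Delay Credit: +711 days → 26 March 2042.
Prosecution Delay Deduction: −387 days → 4 March 2041.

March 4, 2041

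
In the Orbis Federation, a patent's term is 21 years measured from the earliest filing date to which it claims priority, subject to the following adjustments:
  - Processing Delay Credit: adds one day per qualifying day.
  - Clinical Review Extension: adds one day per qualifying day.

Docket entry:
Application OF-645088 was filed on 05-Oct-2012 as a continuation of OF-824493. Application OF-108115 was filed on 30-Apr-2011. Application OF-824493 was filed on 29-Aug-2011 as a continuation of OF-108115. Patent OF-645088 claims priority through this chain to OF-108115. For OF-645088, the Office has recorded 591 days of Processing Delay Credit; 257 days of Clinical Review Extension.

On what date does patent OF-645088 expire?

Earliest priority filing: 30 April 2011.
Base term: 30 April 2011 + 21 years → 30 April 2032.
Processing Delay Credit: +591 days → 12 December 2033.
Clinical Review Extension: +257 days → 26 August 2034.

August 26, 2034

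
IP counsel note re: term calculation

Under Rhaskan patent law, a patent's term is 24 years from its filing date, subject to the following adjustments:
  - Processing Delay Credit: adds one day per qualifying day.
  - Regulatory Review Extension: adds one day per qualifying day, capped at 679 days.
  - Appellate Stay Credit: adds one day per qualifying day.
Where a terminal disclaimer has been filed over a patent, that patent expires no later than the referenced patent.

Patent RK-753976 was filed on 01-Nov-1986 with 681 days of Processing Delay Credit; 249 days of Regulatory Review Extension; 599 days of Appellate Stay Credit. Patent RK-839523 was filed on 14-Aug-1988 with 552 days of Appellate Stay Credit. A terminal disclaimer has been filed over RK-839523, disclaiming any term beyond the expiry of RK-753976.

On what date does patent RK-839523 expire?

Natural term of RK-839523:
  Base: filing + 24 years → 14 August 2012.
  Appellate Stay Credit: +552 days → 17 February 2014.
Expiry of referenced patent RK-753976:
  Base: filing + 24 years → 1 November 2010.
  Processing Delay Credit: +681 days → 12 September 2012.
  Regulatory Review Extension: 249 days (within the 679-day cap) → +249 days → 19 May 2013.
  Appellate Stay Credit: +599 days → 8 January 2015.
Terminal disclaimer: RK-839523 expires on the earlier of 17 February 2014 and 8 January 2015.

2014-02-17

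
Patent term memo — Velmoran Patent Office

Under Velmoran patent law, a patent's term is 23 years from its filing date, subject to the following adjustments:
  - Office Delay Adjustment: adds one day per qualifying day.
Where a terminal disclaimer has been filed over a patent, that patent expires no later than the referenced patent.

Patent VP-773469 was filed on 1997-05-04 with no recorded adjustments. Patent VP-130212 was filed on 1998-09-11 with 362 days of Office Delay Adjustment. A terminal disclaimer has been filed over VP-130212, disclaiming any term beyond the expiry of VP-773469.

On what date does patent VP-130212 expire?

May 4, 2020

Natural term of VP-130212:
  Base: filing + 23 years → 11 September 2021.
  Office Delay Adjustment: +362 days → 8 September 2022.
Expiry of referenced patent VP-773469:
  Base: filing + 23 years → 4 May 2020.
Terminal disclaimer: VP-130212 expires on the earlier of 8 September 2022 and 4 May 2020.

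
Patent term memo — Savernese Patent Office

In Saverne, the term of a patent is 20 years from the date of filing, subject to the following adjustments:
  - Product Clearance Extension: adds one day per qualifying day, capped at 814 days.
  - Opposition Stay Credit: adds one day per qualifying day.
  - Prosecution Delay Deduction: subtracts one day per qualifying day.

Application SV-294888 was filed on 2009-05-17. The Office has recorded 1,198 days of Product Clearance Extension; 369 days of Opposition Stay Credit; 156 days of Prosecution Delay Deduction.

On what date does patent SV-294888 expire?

2032-03-09

Base term: filing date + 20 years → 17 May 2029.
Product Clearance Extension: 1198 days claimed exceeds the 814-day cap, so +814 days → 9 August 2031.
Opposition Stay Credit: +369 days → 12 August 2032.
Prosecution Delay Deduction: −156 days → 9 March 2032.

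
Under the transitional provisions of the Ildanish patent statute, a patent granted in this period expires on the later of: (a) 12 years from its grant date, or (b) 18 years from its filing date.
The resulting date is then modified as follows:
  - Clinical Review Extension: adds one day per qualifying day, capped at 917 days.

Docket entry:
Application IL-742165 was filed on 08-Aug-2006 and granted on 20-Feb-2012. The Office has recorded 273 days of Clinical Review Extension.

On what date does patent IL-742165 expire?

(a) grant + 12 years → 20 February 2024.
(b) filing + 18 years → 8 August 2024.
Later of the two: 8 August 2024.
Clinical Review Extension: 273 days (within the 917-day cap) → +273 days → 8 May 2025.

2025-05-08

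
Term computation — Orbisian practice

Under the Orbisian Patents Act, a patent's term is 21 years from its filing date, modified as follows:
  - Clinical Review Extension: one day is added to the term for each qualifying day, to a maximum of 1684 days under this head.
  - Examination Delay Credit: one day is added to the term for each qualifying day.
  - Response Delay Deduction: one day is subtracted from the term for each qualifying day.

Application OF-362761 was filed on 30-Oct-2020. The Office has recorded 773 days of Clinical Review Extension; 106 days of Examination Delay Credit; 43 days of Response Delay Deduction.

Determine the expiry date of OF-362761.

Base term: filing date + 21 years → 30 October 2041.
Clinical Review Extension: 773 days (within the 1684-day cap) → +773 days → 12 December 2043.
Examination Delay Credit: +106 days → 27 March 2044.
Response Delay Deduction: −43 days → 13 February 2044.

2044-02-13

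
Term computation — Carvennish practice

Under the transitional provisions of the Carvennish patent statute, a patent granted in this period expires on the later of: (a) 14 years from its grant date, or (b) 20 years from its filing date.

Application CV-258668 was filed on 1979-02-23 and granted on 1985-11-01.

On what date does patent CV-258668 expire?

1999-11-01

(a) grant + 14 years → 1 November 1999.
(b) filing + 20 years → 23 February 1999.
Later of the two: 1 November 1999.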